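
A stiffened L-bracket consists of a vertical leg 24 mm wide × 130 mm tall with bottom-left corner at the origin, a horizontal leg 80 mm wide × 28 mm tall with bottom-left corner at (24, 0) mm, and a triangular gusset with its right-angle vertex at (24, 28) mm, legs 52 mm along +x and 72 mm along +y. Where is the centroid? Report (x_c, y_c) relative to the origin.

vertical leg: A = 24 × 130 = 3120.00, centroid at (12.00, 65.00).
horizontal leg: A = 80 × 28 = 2240.00, centroid at (64.00, 14.00).
gusset: A = ½·52·72 = 1872.00, centroid at (41.33, 52.00).
ΣA = 7232.00 mm², ΣAx_c = 258176.00 mm³, ΣAy_c = 331504.00 mm³.
x_c = 258176.00/7232.00 = 35.70 mm; y_c = 331504.00/7232.00 = 45.84 mm.

x_c = 35.70 mm, y_c = 45.84 mm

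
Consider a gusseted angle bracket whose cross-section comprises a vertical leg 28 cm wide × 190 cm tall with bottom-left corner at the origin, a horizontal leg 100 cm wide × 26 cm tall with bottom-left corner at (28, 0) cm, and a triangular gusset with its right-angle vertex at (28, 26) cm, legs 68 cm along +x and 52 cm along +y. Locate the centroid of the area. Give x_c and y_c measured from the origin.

vertical leg: A = 28 × 190 = 5320.00, centroid at (14.00, 95.00).
horizontal leg: A = 100 × 26 = 2600.00, centroid at (78.00, 13.00).
gusset: A = ½·68·52 = 1768.00, centroid at (50.67, 43.33).
ΣA = 9688.00 cm², ΣAx_c = 366858.67 cm³, ΣAy_c = 615813.33 cm³.
x_c = 366858.67/9688.00 = 37.87 cm; y_c = 615813.33/9688.00 = 63.56 cm.

x_c = 37.87 cm, y_c = 63.56 cm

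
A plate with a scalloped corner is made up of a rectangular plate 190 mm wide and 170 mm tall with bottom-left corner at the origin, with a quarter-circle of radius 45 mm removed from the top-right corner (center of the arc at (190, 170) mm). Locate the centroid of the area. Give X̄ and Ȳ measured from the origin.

Part | A | x̄ᵢ | ȳᵢ | A·x̄ᵢ | A·ȳᵢ
plate | 32300.00 | 95.00 | 85.00 | 3068500.00 | 2745500.00
removed quarter-circle | -1590.43 | 170.90 | 150.90 | -271806.94 | -239998.32
Σ | 30709.57 |  |  | 2796693.06 | 2505501.68
X̄ = 2796693.06 / 30709.57 = 91.07 mm
Ȳ = 2505501.68 / 30709.57 = 81.59 mm

X̄ = 91.07 mm, Ȳ = 81.59 mm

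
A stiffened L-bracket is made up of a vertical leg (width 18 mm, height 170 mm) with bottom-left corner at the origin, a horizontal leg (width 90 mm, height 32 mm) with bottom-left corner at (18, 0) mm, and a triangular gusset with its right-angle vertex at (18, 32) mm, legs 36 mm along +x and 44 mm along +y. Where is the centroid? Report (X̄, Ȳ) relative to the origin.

vertical leg: A = 18 × 170 = 3060.00, centroid at (9.00, 85.00).
horizontal leg: A = 90 × 32 = 2880.00, centroid at (63.00, 16.00).
gusset: A = ½·36·44 = 792.00, centroid at (30.00, 46.67).
ΣA = 6732.00 mm²
ΣAX̄ = (3060.00)(9.00) + (2880.00)(63.00) + (792.00)(30.00) = 232740.00 mm³
ΣAȲ = (3060.00)(85.00) + (2880.00)(16.00) + (792.00)(46.67) = 343140.00 mm³
X̄ = 232740.00 / 6732.00 = 34.57 mm
Ȳ = 343140.00 / 6732.00 = 50.97 mm

X̄ = 34.57 mm, Ȳ = 50.97 mm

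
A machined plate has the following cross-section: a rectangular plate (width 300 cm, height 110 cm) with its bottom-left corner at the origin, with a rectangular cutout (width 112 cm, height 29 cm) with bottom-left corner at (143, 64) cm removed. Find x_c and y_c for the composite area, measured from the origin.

x_c = 144.65 cm, y_c = 52.43 cm

plate: A = 300 × 110 = 33000.00, centroid at (150.00, 55.00).
hole: A = −(112 × 29) = -3248.00, centroid at (199.00, 78.50).
ΣA = 29752.00 cm²
ΣAx_c = (33000.00)(150.00) + (-3248.00)(199.00) = 4303648.00 cm³
ΣAy_c = (33000.00)(55.00) + (-3248.00)(78.50) = 1560032.00 cm³
x_c = 4303648.00 / 29752.00 = 144.65 cm
y_c = 1560032.00 / 29752.00 = 52.43 cm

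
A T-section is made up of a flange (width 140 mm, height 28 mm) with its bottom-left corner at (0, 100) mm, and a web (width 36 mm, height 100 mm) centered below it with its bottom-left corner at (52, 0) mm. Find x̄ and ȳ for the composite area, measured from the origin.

x̄ = 70.00 mm, ȳ = 83.36 mm

web: A = 36 × 100 = 3600.00, centroid at (70.00, 50.00).
flange: A = 140 × 28 = 3920.00, centroid at (70.00, 114.00).
ΣA = 7520.00 mm², ΣAx̄ = 526400.00 mm³, ΣAȳ = 626880.00 mm³.
x̄ = 526400.00/7520.00 = 70.00 mm; ȳ = 626880.00/7520.00 = 83.36 mm.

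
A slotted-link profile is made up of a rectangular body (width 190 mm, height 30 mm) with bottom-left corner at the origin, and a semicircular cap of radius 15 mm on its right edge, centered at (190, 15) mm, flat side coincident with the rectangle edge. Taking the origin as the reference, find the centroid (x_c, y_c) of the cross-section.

x_c = 100.92 mm, y_c = 15.00 mm

rectangular body: A = 190 × 30 = 5700.00, centroid at (95.00, 15.00).
semicircular end: A = ½π·15² = 353.43, centroid at (196.37, 15.00).
ΣA = 6053.43 mm²
ΣAx_c = (5700.00)(95.00) + (353.43)(196.37) = 610901.54 mm³
ΣAy_c = (5700.00)(15.00) + (353.43)(15.00) = 90801.44 mm³
x_c = 610901.54 / 6053.43 = 100.92 mm
y_c = 90801.44 / 6053.43 = 15.00 mm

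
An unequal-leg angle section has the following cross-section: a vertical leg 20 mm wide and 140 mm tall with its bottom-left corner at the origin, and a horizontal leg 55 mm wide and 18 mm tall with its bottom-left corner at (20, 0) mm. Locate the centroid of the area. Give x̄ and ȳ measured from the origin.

x̄ = 19.80 mm, ȳ = 54.07 mm

Part | A | x̄ᵢ | ȳᵢ | A·x̄ᵢ | A·ȳᵢ
vertical leg | 2800.00 | 10.00 | 70.00 | 28000.00 | 196000.00
horizontal leg | 990.00 | 47.50 | 9.00 | 47025.00 | 8910.00
Σ | 3790.00 |  |  | 75025.00 | 204910.00
x̄ = 75025.00 / 3790.00 = 19.80 mm
ȳ = 204910.00 / 3790.00 = 54.07 mm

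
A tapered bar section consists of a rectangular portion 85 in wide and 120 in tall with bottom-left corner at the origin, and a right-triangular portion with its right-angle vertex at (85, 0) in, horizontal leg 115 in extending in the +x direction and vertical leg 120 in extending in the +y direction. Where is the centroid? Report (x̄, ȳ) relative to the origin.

x̄ = 75.12 in, ȳ = 51.93 in

rectangular portion: A = 85 × 120 = 10200.00, centroid at (42.50, 60.00).
triangular portion: A = ½·115·120 = 6900.00, centroid at (123.33, 40.00).
ΣA = 17100.00 in²
ΣAx̄ = (10200.00)(42.50) + (6900.00)(123.33) = 1284500.00 in³
ΣAȳ = (10200.00)(60.00) + (6900.00)(40.00) = 888000.00 in³
x̄ = 1284500.00 / 17100.00 = 75.12 in
ȳ = 888000.00 / 17100.00 = 51.93 in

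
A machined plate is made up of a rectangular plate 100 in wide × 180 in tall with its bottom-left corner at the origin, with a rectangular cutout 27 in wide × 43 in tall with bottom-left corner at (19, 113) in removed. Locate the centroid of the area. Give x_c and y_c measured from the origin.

plate: A = 100 × 180 = 18000.00, centroid at (50.00, 90.00).
hole: A = −(27 × 43) = -1161.00, centroid at (32.50, 134.50).
ΣA = 16839.00 in²
ΣAx_c = (18000.00)(50.00) + (-1161.00)(32.50) = 862267.50 in³
ΣAy_c = (18000.00)(90.00) + (-1161.00)(134.50) = 1463845.50 in³
x_c = 862267.50 / 16839.00 = 51.21 in
y_c = 1463845.50 / 16839.00 = 86.93 in

x_c = 51.21 in, y_c = 86.93 in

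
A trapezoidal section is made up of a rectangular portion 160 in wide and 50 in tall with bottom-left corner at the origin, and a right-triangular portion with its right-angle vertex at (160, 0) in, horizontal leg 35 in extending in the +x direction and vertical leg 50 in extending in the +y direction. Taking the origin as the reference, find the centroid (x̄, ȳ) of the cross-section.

rectangular portion: A = 160 × 50 = 8000.00, centroid at (80.00, 25.00).
triangular portion: A = ½·35·50 = 875.00, centroid at (171.67, 16.67).
ΣA = 8875.00 in², ΣAx̄ = 790208.33 in³, ΣAȳ = 214583.33 in³.
x̄ = 790208.33/8875.00 = 89.04 in; ȳ = 214583.33/8875.00 = 24.18 in.

x̄ = 89.04 in, ȳ = 24.18 in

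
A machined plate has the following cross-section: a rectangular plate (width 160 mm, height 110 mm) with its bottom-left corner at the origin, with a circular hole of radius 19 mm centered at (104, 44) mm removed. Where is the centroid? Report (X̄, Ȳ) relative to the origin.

X̄ = 78.35 mm, Ȳ = 55.76 mm

plate: A = 160 × 110 = 17600.00, centroid at (80.00, 55.00).
hole: A = −π·19² = -1134.11, centroid at (104.00, 44.00).
ΣA = 16465.89 mm²
ΣAX̄ = (17600.00)(80.00) + (-1134.11)(104.00) = 1290052.05 mm³
ΣAȲ = (17600.00)(55.00) + (-1134.11)(44.00) = 918098.94 mm³
X̄ = 1290052.05 / 16465.89 = 78.35 mm
Ȳ = 918098.94 / 16465.89 = 55.76 mm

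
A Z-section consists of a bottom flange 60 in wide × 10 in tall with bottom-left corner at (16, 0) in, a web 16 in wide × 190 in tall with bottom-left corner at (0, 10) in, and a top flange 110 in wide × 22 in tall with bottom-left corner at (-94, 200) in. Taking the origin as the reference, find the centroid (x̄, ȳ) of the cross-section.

x̄ = -7.01 in, ȳ = 137.43 in

bottom flange: A = 60 × 10 = 600.00, centroid at (46.00, 5.00).
web: A = 16 × 190 = 3040.00, centroid at (8.00, 105.00).
top flange: A = 110 × 22 = 2420.00, centroid at (-39.00, 211.00).
ΣA = 6060.00 in²
ΣAx̄ = (600.00)(46.00) + (3040.00)(8.00) + (2420.00)(-39.00) = -42460.00 in³
ΣAȳ = (600.00)(5.00) + (3040.00)(105.00) + (2420.00)(211.00) = 832820.00 in³
x̄ = -42460.00 / 6060.00 = -7.01 in
ȳ = 832820.00 / 6060.00 = 137.43 in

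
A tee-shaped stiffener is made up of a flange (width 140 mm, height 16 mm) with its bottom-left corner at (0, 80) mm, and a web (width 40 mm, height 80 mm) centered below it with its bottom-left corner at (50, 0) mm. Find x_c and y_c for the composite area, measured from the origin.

x_c = 70.00 mm, y_c = 59.76 mm

web: A = 40 × 80 = 3200.00, centroid at (70.00, 40.00).
flange: A = 140 × 16 = 2240.00, centroid at (70.00, 88.00).
ΣA = 5440.00 mm²
ΣAx_c = (3200.00)(70.00) + (2240.00)(70.00) = 380800.00 mm³
ΣAy_c = (3200.00)(40.00) + (2240.00)(88.00) = 325120.00 mm³
x_c = 380800.00 / 5440.00 = 70.00 mm
y_c = 325120.00 / 5440.00 = 59.76 mm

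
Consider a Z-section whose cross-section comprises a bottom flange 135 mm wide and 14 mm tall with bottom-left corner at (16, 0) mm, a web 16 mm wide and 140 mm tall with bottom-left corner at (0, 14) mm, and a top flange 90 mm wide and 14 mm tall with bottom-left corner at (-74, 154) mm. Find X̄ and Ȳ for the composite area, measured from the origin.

bottom flange: A = 135 × 14 = 1890.00, centroid at (83.50, 7.00).
web: A = 16 × 140 = 2240.00, centroid at (8.00, 84.00).
top flange: A = 90 × 14 = 1260.00, centroid at (-29.00, 161.00).
ΣA = 5390.00 mm²
ΣAX̄ = (1890.00)(83.50) + (2240.00)(8.00) + (1260.00)(-29.00) = 139195.00 mm³
ΣAȲ = (1890.00)(7.00) + (2240.00)(84.00) + (1260.00)(161.00) = 404250.00 mm³
X̄ = 139195.00 / 5390.00 = 25.82 mm
Ȳ = 404250.00 / 5390.00 = 75.00 mm

X̄ = 25.82 mm, Ȳ = 75.00 mm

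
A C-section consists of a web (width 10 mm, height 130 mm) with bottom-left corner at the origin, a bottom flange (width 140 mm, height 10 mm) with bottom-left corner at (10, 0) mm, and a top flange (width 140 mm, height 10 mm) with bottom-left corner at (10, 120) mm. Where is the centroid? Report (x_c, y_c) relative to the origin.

x_c = 56.22 mm, y_c = 65.00 mm

web: A = 10 × 130 = 1300.00, centroid at (5.00, 65.00).
bottom flange: A = 140 × 10 = 1400.00, centroid at (80.00, 5.00).
top flange: A = 140 × 10 = 1400.00, centroid at (80.00, 125.00).
ΣA = 4100.00 mm², ΣAx_c = 230500.00 mm³, ΣAy_c = 266500.00 mm³.
x_c = 230500.00/4100.00 = 56.22 mm; y_c = 266500.00/4100.00 = 65.00 mm.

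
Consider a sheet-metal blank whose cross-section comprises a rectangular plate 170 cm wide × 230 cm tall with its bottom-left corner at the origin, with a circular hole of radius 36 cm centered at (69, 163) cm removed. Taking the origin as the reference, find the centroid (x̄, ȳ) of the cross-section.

x̄ = 86.86 cm, ȳ = 109.42 cm

plate: A = 170 × 230 = 39100.00, centroid at (85.00, 115.00).
hole: A = −π·36² = -4071.50, centroid at (69.00, 163.00).
ΣA = 35028.50 cm², ΣAx̄ = 3042566.22 cm³, ΣAȳ = 3832844.84 cm³.
x̄ = 3042566.22/35028.50 = 86.86 cm; ȳ = 3832844.84/35028.50 = 109.42 cm.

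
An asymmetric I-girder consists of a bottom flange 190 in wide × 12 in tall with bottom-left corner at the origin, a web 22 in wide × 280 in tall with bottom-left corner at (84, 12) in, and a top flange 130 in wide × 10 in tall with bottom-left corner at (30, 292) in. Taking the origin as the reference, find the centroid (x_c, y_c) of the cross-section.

x_c = 95.00 in, y_c = 137.18 in

bottom flange: A = 190 × 12 = 2280.00, centroid at (95.00, 6.00).
web: A = 22 × 280 = 6160.00, centroid at (95.00, 152.00).
top flange: A = 130 × 10 = 1300.00, centroid at (95.00, 297.00).
ΣA = 9740.00 in²
ΣAx_c = (2280.00)(95.00) + (6160.00)(95.00) + (1300.00)(95.00) = 925300.00 in³
ΣAy_c = (2280.00)(6.00) + (6160.00)(152.00) + (1300.00)(297.00) = 1336100.00 in³
x_c = 925300.00 / 9740.00 = 95.00 in
y_c = 1336100.00 / 9740.00 = 137.18 in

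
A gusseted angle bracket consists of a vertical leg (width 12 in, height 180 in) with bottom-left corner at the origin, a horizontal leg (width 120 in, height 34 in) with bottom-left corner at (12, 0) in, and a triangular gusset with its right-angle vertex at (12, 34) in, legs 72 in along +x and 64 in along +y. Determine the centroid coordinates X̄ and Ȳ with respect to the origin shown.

Part | A | x̄ᵢ | ȳᵢ | A·x̄ᵢ | A·ȳᵢ
vertical leg | 2160.00 | 6.00 | 90.00 | 12960.00 | 194400.00
horizontal leg | 4080.00 | 72.00 | 17.00 | 293760.00 | 69360.00
gusset | 2304.00 | 36.00 | 55.33 | 82944.00 | 127488.00
Σ | 8544.00 |  |  | 389664.00 | 391248.00
X̄ = 389664.00 / 8544.00 = 45.61 in
Ȳ = 391248.00 / 8544.00 = 45.79 in

X̄ = 45.61 in, Ȳ = 45.79 in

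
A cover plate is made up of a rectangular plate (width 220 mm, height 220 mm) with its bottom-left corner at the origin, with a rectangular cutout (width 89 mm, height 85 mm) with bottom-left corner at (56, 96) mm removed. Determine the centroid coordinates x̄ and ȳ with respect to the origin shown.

x̄ = 111.76 mm, ȳ = 104.72 mm

Part | A | x̄ᵢ | ȳᵢ | A·x̄ᵢ | A·ȳᵢ
plate | 48400.00 | 110.00 | 110.00 | 5324000.00 | 5324000.00
hole | -7565.00 | 100.50 | 138.50 | -760282.50 | -1047752.50
Σ | 40835.00 |  |  | 4563717.50 | 4276247.50
x̄ = 4563717.50 / 40835.00 = 111.76 mm
ȳ = 4276247.50 / 40835.00 = 104.72 mm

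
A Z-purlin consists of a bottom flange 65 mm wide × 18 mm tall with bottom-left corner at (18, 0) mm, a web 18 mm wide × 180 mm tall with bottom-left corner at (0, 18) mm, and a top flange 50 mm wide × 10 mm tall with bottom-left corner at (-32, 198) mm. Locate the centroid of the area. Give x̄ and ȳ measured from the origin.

bottom flange: A = 65 × 18 = 1170.00, centroid at (50.50, 9.00).
web: A = 18 × 180 = 3240.00, centroid at (9.00, 108.00).
top flange: A = 50 × 10 = 500.00, centroid at (-7.00, 203.00).
ΣA = 4910.00 mm²
ΣAx̄ = (1170.00)(50.50) + (3240.00)(9.00) + (500.00)(-7.00) = 84745.00 mm³
ΣAȳ = (1170.00)(9.00) + (3240.00)(108.00) + (500.00)(203.00) = 461950.00 mm³
x̄ = 84745.00 / 4910.00 = 17.26 mm
ȳ = 461950.00 / 4910.00 = 94.08 mm

x̄ = 17.26 mm, ȳ = 94.08 mm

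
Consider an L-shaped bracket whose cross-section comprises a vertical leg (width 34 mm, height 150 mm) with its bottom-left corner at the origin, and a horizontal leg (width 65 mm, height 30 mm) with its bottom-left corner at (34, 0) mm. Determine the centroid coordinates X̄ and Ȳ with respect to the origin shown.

Part | A | x̄ᵢ | ȳᵢ | A·x̄ᵢ | A·ȳᵢ
vertical leg | 5100.00 | 17.00 | 75.00 | 86700.00 | 382500.00
horizontal leg | 1950.00 | 66.50 | 15.00 | 129675.00 | 29250.00
Σ | 7050.00 |  |  | 216375.00 | 411750.00
X̄ = 216375.00 / 7050.00 = 30.69 mm
Ȳ = 411750.00 / 7050.00 = 58.40 mm

X̄ = 30.69 mm, Ȳ = 58.40 mm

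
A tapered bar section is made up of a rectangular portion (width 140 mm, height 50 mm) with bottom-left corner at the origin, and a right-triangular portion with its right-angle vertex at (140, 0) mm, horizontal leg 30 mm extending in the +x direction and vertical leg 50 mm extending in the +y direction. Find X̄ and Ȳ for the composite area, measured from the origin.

X̄ = 77.74 mm, Ȳ = 24.19 mm

rectangular portion: A = 140 × 50 = 7000.00, centroid at (70.00, 25.00).
triangular portion: A = ½·30·50 = 750.00, centroid at (150.00, 16.67).
ΣA = 7750.00 mm², ΣAX̄ = 602500.00 mm³, ΣAȲ = 187500.00 mm³.
X̄ = 602500.00/7750.00 = 77.74 mm; Ȳ = 187500.00/7750.00 = 24.19 mm.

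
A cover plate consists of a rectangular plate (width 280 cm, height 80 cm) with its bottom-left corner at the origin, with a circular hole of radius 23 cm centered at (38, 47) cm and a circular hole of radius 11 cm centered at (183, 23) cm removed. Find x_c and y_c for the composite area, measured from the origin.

x_c = 147.52 cm, y_c = 39.75 cm

Part | A | x̄ᵢ | ȳᵢ | A·x̄ᵢ | A·ȳᵢ
plate | 22400.00 | 140.00 | 40.00 | 3136000.00 | 896000.00
hole 1 | -1661.90 | 38.00 | 47.00 | -63152.30 | -78109.42
hole 2 | -380.13 | 183.00 | 23.00 | -69564.29 | -8743.05
Σ | 20357.96 |  |  | 3003283.42 | 809147.53
x_c = 3003283.42 / 20357.96 = 147.52 cm
y_c = 809147.53 / 20357.96 = 39.75 cm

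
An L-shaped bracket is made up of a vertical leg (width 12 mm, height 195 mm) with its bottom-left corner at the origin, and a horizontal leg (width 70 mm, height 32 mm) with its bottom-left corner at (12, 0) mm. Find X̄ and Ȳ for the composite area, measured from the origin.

X̄ = 26.05 mm, Ȳ = 57.64 mm

Part | A | x̄ᵢ | ȳᵢ | A·x̄ᵢ | A·ȳᵢ
vertical leg | 2340.00 | 6.00 | 97.50 | 14040.00 | 228150.00
horizontal leg | 2240.00 | 47.00 | 16.00 | 105280.00 | 35840.00
Σ | 4580.00 |  |  | 119320.00 | 263990.00
X̄ = 119320.00 / 4580.00 = 26.05 mm
Ȳ = 263990.00 / 4580.00 = 57.64 mm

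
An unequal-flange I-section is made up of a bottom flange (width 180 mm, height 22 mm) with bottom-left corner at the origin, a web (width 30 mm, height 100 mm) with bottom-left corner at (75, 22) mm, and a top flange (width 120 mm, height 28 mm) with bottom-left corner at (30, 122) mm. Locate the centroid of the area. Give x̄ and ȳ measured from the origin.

x̄ = 90.00 mm, ȳ = 69.43 mm

bottom flange: A = 180 × 22 = 3960.00, centroid at (90.00, 11.00).
web: A = 30 × 100 = 3000.00, centroid at (90.00, 72.00).
top flange: A = 120 × 28 = 3360.00, centroid at (90.00, 136.00).
ΣA = 10320.00 mm², ΣAx̄ = 928800.00 mm³, ΣAȳ = 716520.00 mm³.
x̄ = 928800.00/10320.00 = 90.00 mm; ȳ = 716520.00/10320.00 = 69.43 mm.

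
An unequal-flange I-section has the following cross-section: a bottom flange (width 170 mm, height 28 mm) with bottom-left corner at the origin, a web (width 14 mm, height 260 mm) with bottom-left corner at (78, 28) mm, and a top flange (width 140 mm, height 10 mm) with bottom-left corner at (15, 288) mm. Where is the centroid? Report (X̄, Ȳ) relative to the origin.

bottom flange: A = 170 × 28 = 4760.00, centroid at (85.00, 14.00).
web: A = 14 × 260 = 3640.00, centroid at (85.00, 158.00).
top flange: A = 140 × 10 = 1400.00, centroid at (85.00, 293.00).
ΣA = 9800.00 mm²
ΣAX̄ = (4760.00)(85.00) + (3640.00)(85.00) + (1400.00)(85.00) = 833000.00 mm³
ΣAȲ = (4760.00)(14.00) + (3640.00)(158.00) + (1400.00)(293.00) = 1051960.00 mm³
X̄ = 833000.00 / 9800.00 = 85.00 mm
Ȳ = 1051960.00 / 9800.00 = 107.34 mm

X̄ = 85.00 mm, Ȳ = 107.34 mm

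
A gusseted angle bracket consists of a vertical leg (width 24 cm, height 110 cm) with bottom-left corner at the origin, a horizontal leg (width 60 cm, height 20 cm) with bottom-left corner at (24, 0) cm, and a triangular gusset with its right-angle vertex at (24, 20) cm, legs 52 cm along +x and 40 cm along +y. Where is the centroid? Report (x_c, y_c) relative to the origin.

vertical leg: A = 24 × 110 = 2640.00, centroid at (12.00, 55.00).
horizontal leg: A = 60 × 20 = 1200.00, centroid at (54.00, 10.00).
gusset: A = ½·52·40 = 1040.00, centroid at (41.33, 33.33).
ΣA = 4880.00 cm², ΣAx_c = 139466.67 cm³, ΣAy_c = 191866.67 cm³.
x_c = 139466.67/4880.00 = 28.58 cm; y_c = 191866.67/4880.00 = 39.32 cm.

x_c = 28.58 cm, y_c = 39.32 cm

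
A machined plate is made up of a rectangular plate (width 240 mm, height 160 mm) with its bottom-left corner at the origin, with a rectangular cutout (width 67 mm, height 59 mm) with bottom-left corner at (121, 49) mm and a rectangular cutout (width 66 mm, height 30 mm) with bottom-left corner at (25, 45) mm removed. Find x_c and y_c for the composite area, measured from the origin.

x_c = 119.58 mm, y_c = 81.40 mm

plate: A = 240 × 160 = 38400.00, centroid at (120.00, 80.00).
hole 1: A = −(67 × 59) = -3953.00, centroid at (154.50, 78.50).
hole 2: A = −(66 × 30) = -1980.00, centroid at (58.00, 60.00).
ΣA = 32467.00 mm²
ΣAx_c = (38400.00)(120.00) + (-3953.00)(154.50) + (-1980.00)(58.00) = 3882421.50 mm³
ΣAy_c = (38400.00)(80.00) + (-3953.00)(78.50) + (-1980.00)(60.00) = 2642889.50 mm³
x_c = 3882421.50 / 32467.00 = 119.58 mm
y_c = 2642889.50 / 32467.00 = 81.40 mm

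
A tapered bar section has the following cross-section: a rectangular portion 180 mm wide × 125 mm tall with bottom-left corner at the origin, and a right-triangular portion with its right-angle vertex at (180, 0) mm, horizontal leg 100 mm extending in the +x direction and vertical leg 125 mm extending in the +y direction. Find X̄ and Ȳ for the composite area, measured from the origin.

X̄ = 116.81 mm, Ȳ = 57.97 mm

rectangular portion: A = 180 × 125 = 22500.00, centroid at (90.00, 62.50).
triangular portion: A = ½·100·125 = 6250.00, centroid at (213.33, 41.67).
ΣA = 28750.00 mm²
ΣAX̄ = (22500.00)(90.00) + (6250.00)(213.33) = 3358333.33 mm³
ΣAȲ = (22500.00)(62.50) + (6250.00)(41.67) = 1666666.67 mm³
X̄ = 3358333.33 / 28750.00 = 116.81 mm
Ȳ = 1666666.67 / 28750.00 = 57.97 mm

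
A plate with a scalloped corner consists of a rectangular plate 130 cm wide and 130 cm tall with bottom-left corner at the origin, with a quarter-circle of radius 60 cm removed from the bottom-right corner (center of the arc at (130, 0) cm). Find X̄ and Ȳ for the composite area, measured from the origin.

plate: A = 130 × 130 = 16900.00, centroid at (65.00, 65.00).
removed quarter-circle: A = −¼π·60² = -2827.43, centroid at (104.54, 25.46).
ΣA = 14072.57 cm², ΣAX̄ = 802933.66 cm³, ΣAȲ = 1026500.00 cm³.
X̄ = 802933.66/14072.57 = 57.06 cm; Ȳ = 1026500.00/14072.57 = 72.94 cm.

X̄ = 57.06 cm, Ȳ = 72.94 cm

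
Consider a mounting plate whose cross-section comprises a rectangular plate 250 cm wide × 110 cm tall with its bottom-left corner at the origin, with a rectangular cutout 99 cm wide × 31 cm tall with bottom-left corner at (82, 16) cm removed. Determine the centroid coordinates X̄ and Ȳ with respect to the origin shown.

plate: A = 250 × 110 = 27500.00, centroid at (125.00, 55.00).
hole: A = −(99 × 31) = -3069.00, centroid at (131.50, 31.50).
ΣA = 24431.00 cm²
ΣAX̄ = (27500.00)(125.00) + (-3069.00)(131.50) = 3033926.50 cm³
ΣAȲ = (27500.00)(55.00) + (-3069.00)(31.50) = 1415826.50 cm³
X̄ = 3033926.50 / 24431.00 = 124.18 cm
Ȳ = 1415826.50 / 24431.00 = 57.95 cm

X̄ = 124.18 cm, Ȳ = 57.95 cm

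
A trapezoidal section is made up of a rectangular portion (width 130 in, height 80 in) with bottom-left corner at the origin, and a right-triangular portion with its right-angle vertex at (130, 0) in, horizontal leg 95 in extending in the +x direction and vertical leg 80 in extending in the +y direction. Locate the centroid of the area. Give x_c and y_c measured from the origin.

rectangular portion: A = 130 × 80 = 10400.00, centroid at (65.00, 40.00).
triangular portion: A = ½·95·80 = 3800.00, centroid at (161.67, 26.67).
ΣA = 14200.00 in², ΣAx_c = 1290333.33 in³, ΣAy_c = 517333.33 in³.
x_c = 1290333.33/14200.00 = 90.87 in; y_c = 517333.33/14200.00 = 36.43 in.

x_c = 90.87 in, y_c = 36.43 in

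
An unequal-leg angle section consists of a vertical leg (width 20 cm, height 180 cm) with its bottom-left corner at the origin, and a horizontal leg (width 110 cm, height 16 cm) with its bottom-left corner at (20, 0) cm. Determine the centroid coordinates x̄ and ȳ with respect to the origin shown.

x̄ = 31.34 cm, ȳ = 63.07 cm

Part | A | x̄ᵢ | ȳᵢ | A·x̄ᵢ | A·ȳᵢ
vertical leg | 3600.00 | 10.00 | 90.00 | 36000.00 | 324000.00
horizontal leg | 1760.00 | 75.00 | 8.00 | 132000.00 | 14080.00
Σ | 5360.00 |  |  | 168000.00 | 338080.00
x̄ = 168000.00 / 5360.00 = 31.34 cm
ȳ = 338080.00 / 5360.00 = 63.07 cm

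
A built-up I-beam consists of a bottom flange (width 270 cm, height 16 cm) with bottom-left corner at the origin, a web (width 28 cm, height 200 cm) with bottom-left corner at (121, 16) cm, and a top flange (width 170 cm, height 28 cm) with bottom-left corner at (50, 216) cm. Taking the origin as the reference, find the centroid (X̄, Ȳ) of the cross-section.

bottom flange: A = 270 × 16 = 4320.00, centroid at (135.00, 8.00).
web: A = 28 × 200 = 5600.00, centroid at (135.00, 116.00).
top flange: A = 170 × 28 = 4760.00, centroid at (135.00, 230.00).
ΣA = 14680.00 cm²
ΣAX̄ = (4320.00)(135.00) + (5600.00)(135.00) + (4760.00)(135.00) = 1981800.00 cm³
ΣAȲ = (4320.00)(8.00) + (5600.00)(116.00) + (4760.00)(230.00) = 1778960.00 cm³
X̄ = 1981800.00 / 14680.00 = 135.00 cm
Ȳ = 1778960.00 / 14680.00 = 121.18 cm

X̄ = 135.00 cm, Ȳ = 121.18 cm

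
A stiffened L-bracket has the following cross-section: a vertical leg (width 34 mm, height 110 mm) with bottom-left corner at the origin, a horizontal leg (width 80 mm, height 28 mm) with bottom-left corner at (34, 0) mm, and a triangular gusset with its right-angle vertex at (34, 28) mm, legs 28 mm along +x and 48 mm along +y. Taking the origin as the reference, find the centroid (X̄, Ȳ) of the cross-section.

vertical leg: A = 34 × 110 = 3740.00, centroid at (17.00, 55.00).
horizontal leg: A = 80 × 28 = 2240.00, centroid at (74.00, 14.00).
gusset: A = ½·28·48 = 672.00, centroid at (43.33, 44.00).
ΣA = 6652.00 mm², ΣAX̄ = 258460.00 mm³, ΣAȲ = 266628.00 mm³.
X̄ = 258460.00/6652.00 = 38.85 mm; Ȳ = 266628.00/6652.00 = 40.08 mm.

X̄ = 38.85 mm, Ȳ = 40.08 mm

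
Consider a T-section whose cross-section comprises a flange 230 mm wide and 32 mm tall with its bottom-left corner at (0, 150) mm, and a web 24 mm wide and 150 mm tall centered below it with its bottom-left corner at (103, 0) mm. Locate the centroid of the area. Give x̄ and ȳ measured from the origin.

web: A = 24 × 150 = 3600.00, centroid at (115.00, 75.00).
flange: A = 230 × 32 = 7360.00, centroid at (115.00, 166.00).
ΣA = 10960.00 mm²
ΣAx̄ = (3600.00)(115.00) + (7360.00)(115.00) = 1260400.00 mm³
ΣAȳ = (3600.00)(75.00) + (7360.00)(166.00) = 1491760.00 mm³
x̄ = 1260400.00 / 10960.00 = 115.00 mm
ȳ = 1491760.00 / 10960.00 = 136.11 mm

x̄ = 115.00 mm, ȳ = 136.11 mm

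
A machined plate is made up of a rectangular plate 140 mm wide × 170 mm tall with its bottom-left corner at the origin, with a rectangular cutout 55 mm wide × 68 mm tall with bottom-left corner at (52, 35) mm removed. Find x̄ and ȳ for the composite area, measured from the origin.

Part | A | x̄ᵢ | ȳᵢ | A·x̄ᵢ | A·ȳᵢ
plate | 23800.00 | 70.00 | 85.00 | 1666000.00 | 2023000.00
hole | -3740.00 | 79.50 | 69.00 | -297330.00 | -258060.00
Σ | 20060.00 |  |  | 1368670.00 | 1764940.00
x̄ = 1368670.00 / 20060.00 = 68.23 mm
ȳ = 1764940.00 / 20060.00 = 87.98 mm

x̄ = 68.23 mm, ȳ = 87.98 mm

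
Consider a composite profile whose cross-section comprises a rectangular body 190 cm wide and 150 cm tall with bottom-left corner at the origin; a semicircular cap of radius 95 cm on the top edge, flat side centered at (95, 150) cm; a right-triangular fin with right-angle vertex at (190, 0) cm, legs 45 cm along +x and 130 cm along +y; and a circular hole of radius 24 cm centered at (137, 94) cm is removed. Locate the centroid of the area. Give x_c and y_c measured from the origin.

rectangular body: A = 190 × 150 = 28500.00, centroid at (95.00, 75.00).
semicircular top: A = ½π·95² = 14176.44, centroid at (95.00, 190.32).
triangular fin: A = ½·45·130 = 2925.00, centroid at (205.00, 43.33).
hole: A = −π·24² = -1809.56, centroid at (137.00, 94.00).
ΣA = 43791.88 cm², ΣAx_c = 4405977.14 cm³, ΣAy_c = 4792200.47 cm³.
x_c = 4405977.14/43791.88 = 100.61 cm; y_c = 4792200.47/43791.88 = 109.43 cm.

x_c = 100.61 cm, y_c = 109.43 cm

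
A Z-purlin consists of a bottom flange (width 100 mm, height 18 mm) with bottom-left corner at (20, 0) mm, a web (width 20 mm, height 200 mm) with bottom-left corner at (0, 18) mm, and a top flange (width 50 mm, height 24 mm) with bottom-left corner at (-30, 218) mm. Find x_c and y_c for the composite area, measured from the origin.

bottom flange: A = 100 × 18 = 1800.00, centroid at (70.00, 9.00).
web: A = 20 × 200 = 4000.00, centroid at (10.00, 118.00).
top flange: A = 50 × 24 = 1200.00, centroid at (-5.00, 230.00).
ΣA = 7000.00 mm²
ΣAx_c = (1800.00)(70.00) + (4000.00)(10.00) + (1200.00)(-5.00) = 160000.00 mm³
ΣAy_c = (1800.00)(9.00) + (4000.00)(118.00) + (1200.00)(230.00) = 764200.00 mm³
x_c = 160000.00 / 7000.00 = 22.86 mm
y_c = 764200.00 / 7000.00 = 109.17 mm

x_c = 22.86 mm, y_c = 109.17 mm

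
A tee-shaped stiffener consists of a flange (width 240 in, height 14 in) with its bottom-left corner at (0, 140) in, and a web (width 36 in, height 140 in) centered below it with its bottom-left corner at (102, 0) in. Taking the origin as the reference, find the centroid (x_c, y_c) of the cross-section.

x_c = 120.00 in, y_c = 100.80 in

web: A = 36 × 140 = 5040.00, centroid at (120.00, 70.00).
flange: A = 240 × 14 = 3360.00, centroid at (120.00, 147.00).
ΣA = 8400.00 in²
ΣAx_c = (5040.00)(120.00) + (3360.00)(120.00) = 1008000.00 in³
ΣAy_c = (5040.00)(70.00) + (3360.00)(147.00) = 846720.00 in³
x_c = 1008000.00 / 8400.00 = 120.00 in
y_c = 846720.00 / 8400.00 = 100.80 in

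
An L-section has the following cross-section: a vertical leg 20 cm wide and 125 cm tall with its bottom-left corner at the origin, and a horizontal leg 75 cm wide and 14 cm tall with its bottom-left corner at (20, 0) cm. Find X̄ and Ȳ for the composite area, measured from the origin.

vertical leg: A = 20 × 125 = 2500.00, centroid at (10.00, 62.50).
horizontal leg: A = 75 × 14 = 1050.00, centroid at (57.50, 7.00).
ΣA = 3550.00 cm²
ΣAX̄ = (2500.00)(10.00) + (1050.00)(57.50) = 85375.00 cm³
ΣAȲ = (2500.00)(62.50) + (1050.00)(7.00) = 163600.00 cm³
X̄ = 85375.00 / 3550.00 = 24.05 cm
Ȳ = 163600.00 / 3550.00 = 46.08 cm

X̄ = 24.05 cm, Ȳ = 46.08 cm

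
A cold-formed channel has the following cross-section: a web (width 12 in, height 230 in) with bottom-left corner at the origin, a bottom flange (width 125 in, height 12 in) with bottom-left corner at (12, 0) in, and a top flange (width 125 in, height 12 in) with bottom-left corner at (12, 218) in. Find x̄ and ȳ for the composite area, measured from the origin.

Part | A | x̄ᵢ | ȳᵢ | A·x̄ᵢ | A·ȳᵢ
web | 2760.00 | 6.00 | 115.00 | 16560.00 | 317400.00
bottom flange | 1500.00 | 74.50 | 6.00 | 111750.00 | 9000.00
top flange | 1500.00 | 74.50 | 224.00 | 111750.00 | 336000.00
Σ | 5760.00 |  |  | 240060.00 | 662400.00
x̄ = 240060.00 / 5760.00 = 41.68 in
ȳ = 662400.00 / 5760.00 = 115.00 in

x̄ = 41.68 in, ȳ = 115.00 in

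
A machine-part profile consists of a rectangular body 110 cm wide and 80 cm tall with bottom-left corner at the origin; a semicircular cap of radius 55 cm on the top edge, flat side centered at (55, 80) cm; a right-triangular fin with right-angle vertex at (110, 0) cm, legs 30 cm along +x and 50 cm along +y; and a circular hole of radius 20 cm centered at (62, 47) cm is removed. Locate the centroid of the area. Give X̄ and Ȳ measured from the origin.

rectangular body: A = 110 × 80 = 8800.00, centroid at (55.00, 40.00).
semicircular top: A = ½π·55² = 4751.66, centroid at (55.00, 103.34).
triangular fin: A = ½·30·50 = 750.00, centroid at (120.00, 16.67).
hole: A = −π·20² = -1256.64, centroid at (62.00, 47.00).
ΣA = 13045.02 cm²
ΣAX̄ = (8800.00)(55.00) + (4751.66)(55.00) + (750.00)(120.00) + (-1256.64)(62.00) = 757429.74 cm³
ΣAȲ = (8800.00)(40.00) + (4751.66)(103.34) + (750.00)(16.67) + (-1256.64)(47.00) = 796487.44 cm³
X̄ = 757429.74 / 13045.02 = 58.06 cm
Ȳ = 796487.44 / 13045.02 = 61.06 cm

X̄ = 58.06 cm, Ȳ = 61.06 cm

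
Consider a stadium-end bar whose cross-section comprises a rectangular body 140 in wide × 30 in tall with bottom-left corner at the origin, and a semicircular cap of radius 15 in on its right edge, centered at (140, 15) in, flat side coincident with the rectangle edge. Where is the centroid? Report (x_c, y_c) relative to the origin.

rectangular body: A = 140 × 30 = 4200.00, centroid at (70.00, 15.00).
semicircular end: A = ½π·15² = 353.43, centroid at (146.37, 15.00).
ΣA = 4553.43 in², ΣAx_c = 345730.08 in³, ΣAy_c = 68301.44 in³.
x_c = 345730.08/4553.43 = 75.93 in; y_c = 68301.44/4553.43 = 15.00 in.

x_c = 75.93 in, y_c = 15.00 in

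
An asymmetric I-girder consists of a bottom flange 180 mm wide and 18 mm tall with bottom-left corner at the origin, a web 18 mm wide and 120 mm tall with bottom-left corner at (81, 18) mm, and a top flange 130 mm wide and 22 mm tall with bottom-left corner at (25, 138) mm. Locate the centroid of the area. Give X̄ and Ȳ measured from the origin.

X̄ = 90.00 mm, Ȳ = 75.52 mm

bottom flange: A = 180 × 18 = 3240.00, centroid at (90.00, 9.00).
web: A = 18 × 120 = 2160.00, centroid at (90.00, 78.00).
top flange: A = 130 × 22 = 2860.00, centroid at (90.00, 149.00).
ΣA = 8260.00 mm², ΣAX̄ = 743400.00 mm³, ΣAȲ = 623780.00 mm³.
X̄ = 743400.00/8260.00 = 90.00 mm; Ȳ = 623780.00/8260.00 = 75.52 mm.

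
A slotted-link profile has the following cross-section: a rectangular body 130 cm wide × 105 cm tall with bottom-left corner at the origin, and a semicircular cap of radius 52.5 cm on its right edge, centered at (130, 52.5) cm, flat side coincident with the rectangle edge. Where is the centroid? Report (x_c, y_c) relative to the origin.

Part | A | x̄ᵢ | ȳᵢ | A·x̄ᵢ | A·ȳᵢ
rectangular body | 13650.00 | 65.00 | 52.50 | 887250.00 | 716625.00
semicircular end | 4329.51 | 152.28 | 52.50 | 659304.71 | 227299.14
Σ | 17979.51 |  |  | 1546554.71 | 943924.14
x_c = 1546554.71 / 17979.51 = 86.02 cm
y_c = 943924.14 / 17979.51 = 52.50 cm

x_c = 86.02 cm, y_c = 52.50 cm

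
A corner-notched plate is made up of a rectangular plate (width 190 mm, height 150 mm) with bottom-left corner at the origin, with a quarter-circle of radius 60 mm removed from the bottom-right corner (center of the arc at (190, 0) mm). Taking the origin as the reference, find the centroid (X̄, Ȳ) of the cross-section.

X̄ = 87.34 mm, Ȳ = 80.46 mm

Part | A | x̄ᵢ | ȳᵢ | A·x̄ᵢ | A·ȳᵢ
plate | 28500.00 | 95.00 | 75.00 | 2707500.00 | 2137500.00
removed quarter-circle | -2827.43 | 164.54 | 25.46 | -465212.34 | -72000.00
Σ | 25672.57 |  |  | 2242287.66 | 2065500.00
X̄ = 2242287.66 / 25672.57 = 87.34 mm
Ȳ = 2065500.00 / 25672.57 = 80.46 mm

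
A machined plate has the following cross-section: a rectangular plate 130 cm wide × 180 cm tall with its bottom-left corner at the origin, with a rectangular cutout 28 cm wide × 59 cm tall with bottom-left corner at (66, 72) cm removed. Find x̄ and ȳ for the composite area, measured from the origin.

plate: A = 130 × 180 = 23400.00, centroid at (65.00, 90.00).
hole: A = −(28 × 59) = -1652.00, centroid at (80.00, 101.50).
ΣA = 21748.00 cm², ΣAx̄ = 1388840.00 cm³, ΣAȳ = 1938322.00 cm³.
x̄ = 1388840.00/21748.00 = 63.86 cm; ȳ = 1938322.00/21748.00 = 89.13 cm.

x̄ = 63.86 cm, ȳ = 89.13 cm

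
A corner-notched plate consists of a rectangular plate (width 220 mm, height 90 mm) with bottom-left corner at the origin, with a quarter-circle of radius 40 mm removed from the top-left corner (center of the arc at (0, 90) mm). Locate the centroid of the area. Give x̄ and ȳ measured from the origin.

plate: A = 220 × 90 = 19800.00, centroid at (110.00, 45.00).
removed quarter-circle: A = −¼π·40² = -1256.64, centroid at (16.98, 73.02).
ΣA = 18543.36 mm²
ΣAx̄ = (19800.00)(110.00) + (-1256.64)(16.98) = 2156666.67 mm³
ΣAȳ = (19800.00)(45.00) + (-1256.64)(73.02) = 799236.00 mm³
x̄ = 2156666.67 / 18543.36 = 116.30 mm
ȳ = 799236.00 / 18543.36 = 43.10 mm

x̄ = 116.30 mm, ȳ = 43.10 mm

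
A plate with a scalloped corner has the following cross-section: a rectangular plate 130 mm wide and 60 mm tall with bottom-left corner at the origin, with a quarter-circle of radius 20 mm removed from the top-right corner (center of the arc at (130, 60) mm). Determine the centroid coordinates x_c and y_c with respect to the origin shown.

x_c = 62.63 mm, y_c = 29.10 mm

Part | A | x̄ᵢ | ȳᵢ | A·x̄ᵢ | A·ȳᵢ
plate | 7800.00 | 65.00 | 30.00 | 507000.00 | 234000.00
removed quarter-circle | -314.16 | 121.51 | 51.51 | -38174.04 | -16182.89
Σ | 7485.84 |  |  | 468825.96 | 217817.11
x_c = 468825.96 / 7485.84 = 62.63 mm
y_c = 217817.11 / 7485.84 = 29.10 mm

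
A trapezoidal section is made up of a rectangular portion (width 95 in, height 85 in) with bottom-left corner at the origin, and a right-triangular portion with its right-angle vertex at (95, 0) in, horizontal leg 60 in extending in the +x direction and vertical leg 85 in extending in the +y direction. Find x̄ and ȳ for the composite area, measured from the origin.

x̄ = 63.70 in, ȳ = 39.10 in

Part | A | x̄ᵢ | ȳᵢ | A·x̄ᵢ | A·ȳᵢ
rectangular portion | 8075.00 | 47.50 | 42.50 | 383562.50 | 343187.50
triangular portion | 2550.00 | 115.00 | 28.33 | 293250.00 | 72250.00
Σ | 10625.00 |  |  | 676812.50 | 415437.50
x̄ = 676812.50 / 10625.00 = 63.70 in
ȳ = 415437.50 / 10625.00 = 39.10 in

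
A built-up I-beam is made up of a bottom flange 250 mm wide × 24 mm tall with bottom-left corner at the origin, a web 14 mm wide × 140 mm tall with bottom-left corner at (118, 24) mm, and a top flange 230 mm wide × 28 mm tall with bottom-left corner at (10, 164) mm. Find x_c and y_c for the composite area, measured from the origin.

x_c = 125.00 mm, y_c = 97.40 mm

bottom flange: A = 250 × 24 = 6000.00, centroid at (125.00, 12.00).
web: A = 14 × 140 = 1960.00, centroid at (125.00, 94.00).
top flange: A = 230 × 28 = 6440.00, centroid at (125.00, 178.00).
ΣA = 14400.00 mm²
ΣAx_c = (6000.00)(125.00) + (1960.00)(125.00) + (6440.00)(125.00) = 1800000.00 mm³
ΣAy_c = (6000.00)(12.00) + (1960.00)(94.00) + (6440.00)(178.00) = 1402560.00 mm³
x_c = 1800000.00 / 14400.00 = 125.00 mm
y_c = 1402560.00 / 14400.00 = 97.40 mm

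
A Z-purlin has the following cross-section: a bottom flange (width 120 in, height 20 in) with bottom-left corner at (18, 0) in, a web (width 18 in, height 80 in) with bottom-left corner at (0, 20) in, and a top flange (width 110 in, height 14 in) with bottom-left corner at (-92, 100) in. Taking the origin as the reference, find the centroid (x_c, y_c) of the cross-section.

bottom flange: A = 120 × 20 = 2400.00, centroid at (78.00, 10.00).
web: A = 18 × 80 = 1440.00, centroid at (9.00, 60.00).
top flange: A = 110 × 14 = 1540.00, centroid at (-37.00, 107.00).
ΣA = 5380.00 in², ΣAx_c = 143180.00 in³, ΣAy_c = 275180.00 in³.
x_c = 143180.00/5380.00 = 26.61 in; y_c = 275180.00/5380.00 = 51.15 in.

x_c = 26.61 in, y_c = 51.15 in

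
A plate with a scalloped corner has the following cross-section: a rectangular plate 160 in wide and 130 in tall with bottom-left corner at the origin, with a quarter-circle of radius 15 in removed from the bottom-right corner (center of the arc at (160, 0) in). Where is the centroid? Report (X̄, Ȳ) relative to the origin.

X̄ = 79.37 in, Ȳ = 65.50 in

plate: A = 160 × 130 = 20800.00, centroid at (80.00, 65.00).
removed quarter-circle: A = −¼π·15² = -176.71, centroid at (153.63, 6.37).
ΣA = 20623.29 in², ΣAX̄ = 1636850.67 in³, ΣAȲ = 1350875.00 in³.
X̄ = 1636850.67/20623.29 = 79.37 in; Ȳ = 1350875.00/20623.29 = 65.50 in.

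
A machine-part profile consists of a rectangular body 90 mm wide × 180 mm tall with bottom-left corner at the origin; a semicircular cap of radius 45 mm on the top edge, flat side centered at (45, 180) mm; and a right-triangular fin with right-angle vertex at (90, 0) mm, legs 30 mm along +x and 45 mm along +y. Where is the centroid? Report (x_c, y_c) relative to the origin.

x_c = 46.85 mm, y_c = 104.78 mm

Part | A | x̄ᵢ | ȳᵢ | A·x̄ᵢ | A·ȳᵢ
rectangular body | 16200.00 | 45.00 | 90.00 | 729000.00 | 1458000.00
semicircular top | 3180.86 | 45.00 | 199.10 | 143138.82 | 633305.26
triangular fin | 675.00 | 100.00 | 15.00 | 67500.00 | 10125.00
Σ | 20055.86 |  |  | 939638.82 | 2101430.26
x_c = 939638.82 / 20055.86 = 46.85 mm
y_c = 2101430.26 / 20055.86 = 104.78 mm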